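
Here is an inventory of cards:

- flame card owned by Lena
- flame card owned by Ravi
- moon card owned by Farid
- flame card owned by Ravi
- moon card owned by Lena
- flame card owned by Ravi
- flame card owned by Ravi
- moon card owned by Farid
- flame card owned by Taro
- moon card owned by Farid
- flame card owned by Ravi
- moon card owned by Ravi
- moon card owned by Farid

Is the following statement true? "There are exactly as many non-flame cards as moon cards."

True

non-flame cards: 6.
moon cards: 6.
The claim requires 6 = 6, which holds.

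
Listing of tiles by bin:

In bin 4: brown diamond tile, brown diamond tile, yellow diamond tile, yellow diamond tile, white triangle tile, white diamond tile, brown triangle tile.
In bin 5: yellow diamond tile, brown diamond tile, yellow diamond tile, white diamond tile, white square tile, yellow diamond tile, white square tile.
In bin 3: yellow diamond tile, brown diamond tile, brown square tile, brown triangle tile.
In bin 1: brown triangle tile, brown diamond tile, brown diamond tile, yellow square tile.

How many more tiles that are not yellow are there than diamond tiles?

tiles that are not yellow: 15.
diamond tiles: 14.
15 − 14 = 1.

1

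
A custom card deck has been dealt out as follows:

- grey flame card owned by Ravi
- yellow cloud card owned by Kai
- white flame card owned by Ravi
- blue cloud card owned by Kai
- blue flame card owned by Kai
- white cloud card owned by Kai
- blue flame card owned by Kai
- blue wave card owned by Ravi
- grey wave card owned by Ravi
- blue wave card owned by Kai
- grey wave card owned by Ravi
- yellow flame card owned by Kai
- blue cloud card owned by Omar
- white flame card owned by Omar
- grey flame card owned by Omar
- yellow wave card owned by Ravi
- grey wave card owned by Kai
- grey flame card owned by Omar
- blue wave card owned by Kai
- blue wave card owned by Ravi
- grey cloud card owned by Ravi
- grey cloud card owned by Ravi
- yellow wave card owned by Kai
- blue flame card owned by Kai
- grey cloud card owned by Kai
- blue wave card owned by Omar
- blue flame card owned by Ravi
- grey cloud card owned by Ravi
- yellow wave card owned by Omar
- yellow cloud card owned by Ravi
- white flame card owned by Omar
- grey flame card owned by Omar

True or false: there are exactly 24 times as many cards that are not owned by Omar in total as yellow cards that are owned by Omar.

cards that are not owned by Omar: 24.
yellow cards owned by Omar: 1.
The claim requires 24 = 24 × 1 = 24, which holds.

True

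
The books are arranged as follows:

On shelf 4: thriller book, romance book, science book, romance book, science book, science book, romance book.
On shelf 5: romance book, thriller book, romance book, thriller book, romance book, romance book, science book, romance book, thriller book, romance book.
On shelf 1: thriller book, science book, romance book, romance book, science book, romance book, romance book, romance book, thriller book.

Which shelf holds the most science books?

Counts by shelf (restricted to science books): shelf 4→3, shelf 1→2, shelf 5→1.
The maximum is 3, held uniquely by shelf 4.

shelf 4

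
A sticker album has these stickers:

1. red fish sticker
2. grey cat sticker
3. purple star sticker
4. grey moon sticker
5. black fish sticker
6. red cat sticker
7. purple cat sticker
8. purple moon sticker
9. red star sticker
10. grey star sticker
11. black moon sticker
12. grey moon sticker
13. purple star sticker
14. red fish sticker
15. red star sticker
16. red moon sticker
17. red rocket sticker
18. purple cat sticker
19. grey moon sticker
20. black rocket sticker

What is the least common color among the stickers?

Counts by color: red 7, grey 5, purple 5, black 3.
The minimum is 3, held uniquely by black.

black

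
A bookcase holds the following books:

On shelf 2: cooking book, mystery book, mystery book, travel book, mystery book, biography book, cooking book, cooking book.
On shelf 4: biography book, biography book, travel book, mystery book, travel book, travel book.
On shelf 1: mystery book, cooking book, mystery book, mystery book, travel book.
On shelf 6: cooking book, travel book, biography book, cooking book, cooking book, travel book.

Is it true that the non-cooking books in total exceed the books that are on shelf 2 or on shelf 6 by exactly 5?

False

non-cooking books: 18.
books on shelf 2 or on shelf 6: 14.
The claim requires 18 − 14 (= 4) to equal 5, which does not hold.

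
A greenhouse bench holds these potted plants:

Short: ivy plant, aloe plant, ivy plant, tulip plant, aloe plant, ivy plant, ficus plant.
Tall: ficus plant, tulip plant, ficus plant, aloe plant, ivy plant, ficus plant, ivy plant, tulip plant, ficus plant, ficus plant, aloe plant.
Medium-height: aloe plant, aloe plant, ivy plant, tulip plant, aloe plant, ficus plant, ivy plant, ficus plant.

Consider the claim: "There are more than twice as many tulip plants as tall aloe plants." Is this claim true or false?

False

|tulip plants| = 4.
|tall aloe plants| = 2.
The claim requires 4 > 2 × 2 = 4, which does not hold.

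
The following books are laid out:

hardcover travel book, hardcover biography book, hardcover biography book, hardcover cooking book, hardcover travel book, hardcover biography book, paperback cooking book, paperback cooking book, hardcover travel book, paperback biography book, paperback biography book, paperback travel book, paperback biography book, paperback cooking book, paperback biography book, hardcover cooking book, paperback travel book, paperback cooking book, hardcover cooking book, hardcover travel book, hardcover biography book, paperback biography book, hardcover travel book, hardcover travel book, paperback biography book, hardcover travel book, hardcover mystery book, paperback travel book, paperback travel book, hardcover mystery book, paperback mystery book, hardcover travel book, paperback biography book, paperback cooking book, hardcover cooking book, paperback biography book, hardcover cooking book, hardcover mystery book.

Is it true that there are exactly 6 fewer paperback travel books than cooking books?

There are 4 paperback travel books.
There are 10 cooking books.
The claim requires 10 − 4 (= 6) to equal 6, which holds.

True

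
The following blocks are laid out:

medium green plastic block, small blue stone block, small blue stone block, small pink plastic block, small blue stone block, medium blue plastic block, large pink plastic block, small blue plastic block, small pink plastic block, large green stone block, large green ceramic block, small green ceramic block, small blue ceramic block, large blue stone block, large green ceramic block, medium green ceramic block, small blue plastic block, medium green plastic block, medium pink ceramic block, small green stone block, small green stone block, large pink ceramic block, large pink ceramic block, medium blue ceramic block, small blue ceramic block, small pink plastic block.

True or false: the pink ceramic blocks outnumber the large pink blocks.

False

pink ceramic blocks: 3.
large pink blocks: 3.
The claim requires 3 > 3, which does not hold.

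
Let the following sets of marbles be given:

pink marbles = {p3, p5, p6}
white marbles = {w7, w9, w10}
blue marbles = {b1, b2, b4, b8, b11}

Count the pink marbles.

3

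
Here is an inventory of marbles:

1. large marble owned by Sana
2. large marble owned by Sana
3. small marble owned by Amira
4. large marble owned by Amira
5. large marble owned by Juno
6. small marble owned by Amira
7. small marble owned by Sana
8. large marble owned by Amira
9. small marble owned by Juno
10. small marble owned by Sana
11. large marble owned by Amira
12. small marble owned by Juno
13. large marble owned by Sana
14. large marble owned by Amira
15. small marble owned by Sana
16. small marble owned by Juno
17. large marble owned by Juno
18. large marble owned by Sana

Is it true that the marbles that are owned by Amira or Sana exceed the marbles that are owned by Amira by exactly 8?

False

|marbles owned by Amira or Sana| = 13.
|marbles owned by Amira| = 6.
The claim requires 13 − 6 (= 7) to equal 8, which does not hold.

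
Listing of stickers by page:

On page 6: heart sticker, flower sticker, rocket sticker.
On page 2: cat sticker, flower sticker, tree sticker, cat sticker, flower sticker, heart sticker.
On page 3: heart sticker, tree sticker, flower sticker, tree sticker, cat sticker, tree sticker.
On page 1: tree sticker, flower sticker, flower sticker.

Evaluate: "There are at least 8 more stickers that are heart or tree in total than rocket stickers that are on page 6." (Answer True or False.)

stickers that are heart or tree: 8.
rocket stickers on page 6: 1.
The claim requires 8 − 1 = 7 ≥ 8, which does not hold.

False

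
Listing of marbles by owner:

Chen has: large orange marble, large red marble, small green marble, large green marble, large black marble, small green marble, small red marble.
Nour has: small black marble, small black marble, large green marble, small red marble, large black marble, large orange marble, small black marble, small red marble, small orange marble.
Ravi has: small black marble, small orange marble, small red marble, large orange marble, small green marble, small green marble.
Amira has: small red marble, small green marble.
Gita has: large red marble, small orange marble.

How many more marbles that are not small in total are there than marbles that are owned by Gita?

marbles that are not small: 9.
marbles owned by Gita: 2.
9 − 2 = 7.

7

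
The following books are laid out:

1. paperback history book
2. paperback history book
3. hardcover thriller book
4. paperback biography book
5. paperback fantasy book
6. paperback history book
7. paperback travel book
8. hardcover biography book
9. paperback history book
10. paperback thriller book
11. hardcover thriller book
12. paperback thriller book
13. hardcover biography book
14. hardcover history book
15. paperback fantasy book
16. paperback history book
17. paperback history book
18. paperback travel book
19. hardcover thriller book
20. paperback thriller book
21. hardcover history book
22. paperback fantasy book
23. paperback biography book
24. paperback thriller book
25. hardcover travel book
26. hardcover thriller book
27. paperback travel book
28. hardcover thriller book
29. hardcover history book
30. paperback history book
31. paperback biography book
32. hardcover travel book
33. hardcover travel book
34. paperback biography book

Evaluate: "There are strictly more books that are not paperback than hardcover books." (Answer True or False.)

False

|books that are not paperback| = 13.
|hardcover books| = 13.
The claim requires 13 > 13, which does not hold.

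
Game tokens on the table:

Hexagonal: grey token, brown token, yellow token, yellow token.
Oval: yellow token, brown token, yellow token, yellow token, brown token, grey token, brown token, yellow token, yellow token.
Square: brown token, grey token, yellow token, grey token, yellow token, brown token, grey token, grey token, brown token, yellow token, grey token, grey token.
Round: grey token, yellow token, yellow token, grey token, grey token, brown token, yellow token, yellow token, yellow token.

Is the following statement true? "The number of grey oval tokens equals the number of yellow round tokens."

False

There is 1 grey oval token.
There are 5 yellow round tokens.
The claim requires 1 = 5, which does not hold.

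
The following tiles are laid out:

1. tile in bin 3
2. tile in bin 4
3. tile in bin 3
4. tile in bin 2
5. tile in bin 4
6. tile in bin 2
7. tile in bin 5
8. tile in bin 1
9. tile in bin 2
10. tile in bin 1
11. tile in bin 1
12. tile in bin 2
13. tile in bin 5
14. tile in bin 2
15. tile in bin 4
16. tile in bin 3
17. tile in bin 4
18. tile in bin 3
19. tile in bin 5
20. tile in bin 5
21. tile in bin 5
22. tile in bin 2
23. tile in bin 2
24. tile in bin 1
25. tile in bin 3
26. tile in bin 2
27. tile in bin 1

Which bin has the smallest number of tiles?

Counts by bin: bin 2→8, bin 3→5, bin 5→5, bin 1→5, bin 4→4.
The minimum is 4, held uniquely by bin 4.

bin 4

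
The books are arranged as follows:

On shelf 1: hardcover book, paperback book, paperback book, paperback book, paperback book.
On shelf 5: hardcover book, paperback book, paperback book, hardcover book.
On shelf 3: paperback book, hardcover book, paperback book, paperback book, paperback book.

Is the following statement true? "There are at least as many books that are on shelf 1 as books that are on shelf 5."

|books on shelf 1| = 5.
|books on shelf 5| = 4.
The claim requires 5 ≥ 4, which holds.

True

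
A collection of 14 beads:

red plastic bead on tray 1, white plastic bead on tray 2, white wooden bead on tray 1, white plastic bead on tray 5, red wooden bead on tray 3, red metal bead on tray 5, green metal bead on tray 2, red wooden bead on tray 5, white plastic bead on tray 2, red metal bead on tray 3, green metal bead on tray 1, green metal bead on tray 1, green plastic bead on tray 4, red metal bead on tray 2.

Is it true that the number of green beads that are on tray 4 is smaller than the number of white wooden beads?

False

|green beads on tray 4| = 1.
|white wooden beads| = 1.
The claim requires 1 < 1, which does not hold.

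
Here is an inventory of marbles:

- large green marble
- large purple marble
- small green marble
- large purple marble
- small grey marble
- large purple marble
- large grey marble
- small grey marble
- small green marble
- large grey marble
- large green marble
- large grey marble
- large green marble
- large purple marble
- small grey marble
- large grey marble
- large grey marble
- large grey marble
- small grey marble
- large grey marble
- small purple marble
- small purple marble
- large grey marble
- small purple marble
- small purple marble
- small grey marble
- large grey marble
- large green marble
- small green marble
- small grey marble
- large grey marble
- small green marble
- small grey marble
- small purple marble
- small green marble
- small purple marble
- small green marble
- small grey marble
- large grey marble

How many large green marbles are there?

4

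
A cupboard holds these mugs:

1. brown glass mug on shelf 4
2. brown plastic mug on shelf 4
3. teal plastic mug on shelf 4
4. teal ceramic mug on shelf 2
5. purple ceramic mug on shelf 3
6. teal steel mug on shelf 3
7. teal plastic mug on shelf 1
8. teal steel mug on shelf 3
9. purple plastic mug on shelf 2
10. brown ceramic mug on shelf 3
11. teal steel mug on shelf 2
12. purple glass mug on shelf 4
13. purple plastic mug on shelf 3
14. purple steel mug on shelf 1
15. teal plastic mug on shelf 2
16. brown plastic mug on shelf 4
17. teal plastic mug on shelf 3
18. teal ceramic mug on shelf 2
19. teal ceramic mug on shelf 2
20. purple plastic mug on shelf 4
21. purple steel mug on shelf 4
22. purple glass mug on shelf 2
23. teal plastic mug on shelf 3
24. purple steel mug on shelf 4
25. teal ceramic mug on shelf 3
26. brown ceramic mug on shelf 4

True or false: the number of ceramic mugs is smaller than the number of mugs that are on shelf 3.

|ceramic mugs| = 7.
|mugs on shelf 3| = 8.
The claim requires 7 < 8, which holds.

True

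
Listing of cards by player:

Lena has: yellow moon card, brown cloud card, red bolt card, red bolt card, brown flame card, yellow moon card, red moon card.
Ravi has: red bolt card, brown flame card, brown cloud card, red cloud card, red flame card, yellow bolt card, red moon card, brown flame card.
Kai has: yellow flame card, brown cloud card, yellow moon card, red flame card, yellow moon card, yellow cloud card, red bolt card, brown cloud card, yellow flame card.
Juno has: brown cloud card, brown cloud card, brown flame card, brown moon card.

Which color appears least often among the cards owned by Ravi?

yellow

Counts by color (restricted to cards owned by Ravi): red 4, brown 3, yellow 1.
The minimum is 1, held uniquely by yellow.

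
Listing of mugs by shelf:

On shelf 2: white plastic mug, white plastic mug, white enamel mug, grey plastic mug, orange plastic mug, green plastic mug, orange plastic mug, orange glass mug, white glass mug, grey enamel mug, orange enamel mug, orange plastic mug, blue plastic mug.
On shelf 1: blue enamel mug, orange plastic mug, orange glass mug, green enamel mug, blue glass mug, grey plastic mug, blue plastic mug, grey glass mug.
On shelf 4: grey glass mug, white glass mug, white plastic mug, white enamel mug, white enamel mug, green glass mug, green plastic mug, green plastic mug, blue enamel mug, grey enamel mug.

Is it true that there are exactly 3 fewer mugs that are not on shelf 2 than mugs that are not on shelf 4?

True

|mugs that are not on shelf 2| = 18.
|mugs that are not on shelf 4| = 21.
The claim requires 21 − 18 (= 3) to equal 3, which holds.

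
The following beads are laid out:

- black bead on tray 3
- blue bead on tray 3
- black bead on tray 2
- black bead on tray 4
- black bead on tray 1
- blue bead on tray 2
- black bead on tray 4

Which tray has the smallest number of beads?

tray 1

Counts by tray: tray 4→2, tray 2→2, tray 3→2, tray 1→1.
The minimum is 1, held uniquely by tray 1.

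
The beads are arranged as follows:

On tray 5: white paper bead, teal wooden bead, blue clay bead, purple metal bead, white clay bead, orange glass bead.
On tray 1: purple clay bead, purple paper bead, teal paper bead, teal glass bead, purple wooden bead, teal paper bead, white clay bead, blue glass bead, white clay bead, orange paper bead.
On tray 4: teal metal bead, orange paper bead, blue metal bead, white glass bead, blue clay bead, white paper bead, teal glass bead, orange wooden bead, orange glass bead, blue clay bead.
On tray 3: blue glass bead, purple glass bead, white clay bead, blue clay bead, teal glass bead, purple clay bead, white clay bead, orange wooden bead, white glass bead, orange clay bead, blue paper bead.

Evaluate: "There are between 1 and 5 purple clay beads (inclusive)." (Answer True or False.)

True

purple clay beads: 2.
The claim requires 1 ≤ 2 ≤ 5, which holds.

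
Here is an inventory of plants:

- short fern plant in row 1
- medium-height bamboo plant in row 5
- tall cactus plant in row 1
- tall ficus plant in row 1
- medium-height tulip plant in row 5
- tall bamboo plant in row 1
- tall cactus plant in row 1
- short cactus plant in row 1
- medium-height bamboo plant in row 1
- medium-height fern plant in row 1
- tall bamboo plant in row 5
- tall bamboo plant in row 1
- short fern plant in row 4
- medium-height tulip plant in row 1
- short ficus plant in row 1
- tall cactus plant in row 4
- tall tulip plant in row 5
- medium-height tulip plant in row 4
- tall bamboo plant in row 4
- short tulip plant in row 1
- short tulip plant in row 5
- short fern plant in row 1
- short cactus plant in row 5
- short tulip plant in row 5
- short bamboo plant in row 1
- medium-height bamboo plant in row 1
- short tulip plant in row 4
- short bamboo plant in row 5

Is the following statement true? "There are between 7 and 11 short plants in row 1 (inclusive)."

False

short plants in row 1: 6.
The claim requires 7 ≤ 6 ≤ 11, which does not hold.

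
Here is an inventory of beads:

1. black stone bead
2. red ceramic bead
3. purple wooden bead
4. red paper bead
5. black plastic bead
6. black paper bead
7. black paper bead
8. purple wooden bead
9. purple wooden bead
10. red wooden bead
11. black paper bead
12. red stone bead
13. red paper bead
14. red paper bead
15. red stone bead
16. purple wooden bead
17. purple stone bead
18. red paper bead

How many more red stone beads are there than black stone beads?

1

red stone beads: 2.
black stone beads: 1.
2 − 1 = 1.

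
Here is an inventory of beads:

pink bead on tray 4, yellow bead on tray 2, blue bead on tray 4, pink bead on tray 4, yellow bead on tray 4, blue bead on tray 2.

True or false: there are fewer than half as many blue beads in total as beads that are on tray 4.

False

|blue beads| = 2.
|beads on tray 4| = 4.
The claim requires 2 × 2 = 4 < 4, which does not hold.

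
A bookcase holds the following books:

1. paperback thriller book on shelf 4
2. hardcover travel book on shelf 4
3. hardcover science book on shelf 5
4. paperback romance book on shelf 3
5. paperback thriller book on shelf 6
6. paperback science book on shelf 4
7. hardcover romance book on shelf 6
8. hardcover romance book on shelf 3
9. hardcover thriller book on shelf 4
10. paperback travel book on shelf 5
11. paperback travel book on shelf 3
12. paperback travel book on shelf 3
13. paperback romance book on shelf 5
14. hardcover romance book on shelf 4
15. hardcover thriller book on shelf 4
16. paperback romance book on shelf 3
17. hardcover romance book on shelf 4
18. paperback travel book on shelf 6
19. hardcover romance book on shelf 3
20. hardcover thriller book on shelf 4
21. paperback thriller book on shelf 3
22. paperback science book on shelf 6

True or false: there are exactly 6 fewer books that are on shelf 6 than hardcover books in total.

True

There are 4 books on shelf 6.
There are 10 hardcover books.
The claim requires 10 − 4 (= 6) to equal 6, which holds.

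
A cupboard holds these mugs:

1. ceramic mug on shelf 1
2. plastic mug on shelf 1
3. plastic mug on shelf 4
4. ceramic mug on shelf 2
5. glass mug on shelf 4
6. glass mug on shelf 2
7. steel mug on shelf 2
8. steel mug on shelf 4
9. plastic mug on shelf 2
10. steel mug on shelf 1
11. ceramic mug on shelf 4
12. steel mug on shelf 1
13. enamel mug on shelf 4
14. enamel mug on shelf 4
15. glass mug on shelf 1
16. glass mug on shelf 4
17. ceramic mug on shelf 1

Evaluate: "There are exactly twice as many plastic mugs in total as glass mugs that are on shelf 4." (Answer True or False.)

plastic mugs: 3.
glass mugs on shelf 4: 2.
The claim requires 3 = 2 × 2 = 4, which does not hold.

False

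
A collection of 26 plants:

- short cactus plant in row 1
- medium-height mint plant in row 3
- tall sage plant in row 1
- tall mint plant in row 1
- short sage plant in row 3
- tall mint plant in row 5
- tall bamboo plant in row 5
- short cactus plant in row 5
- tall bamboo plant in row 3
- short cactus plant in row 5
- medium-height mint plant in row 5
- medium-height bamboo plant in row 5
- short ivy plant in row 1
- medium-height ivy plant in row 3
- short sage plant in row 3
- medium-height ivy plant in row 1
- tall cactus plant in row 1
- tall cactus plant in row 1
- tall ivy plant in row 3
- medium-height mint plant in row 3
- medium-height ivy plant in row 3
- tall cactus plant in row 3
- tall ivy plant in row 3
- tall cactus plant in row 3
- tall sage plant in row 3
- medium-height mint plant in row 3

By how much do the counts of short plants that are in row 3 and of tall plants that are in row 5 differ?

short plants in row 3: 2. tall plants in row 5: 2.
|2 − 2| = 2 − 2 = 0.

0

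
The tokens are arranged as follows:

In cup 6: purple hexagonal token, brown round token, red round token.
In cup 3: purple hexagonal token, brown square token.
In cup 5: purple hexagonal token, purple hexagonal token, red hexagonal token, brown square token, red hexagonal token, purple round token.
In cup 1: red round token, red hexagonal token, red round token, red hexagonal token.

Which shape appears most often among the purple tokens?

Counts by shape (restricted to purple tokens): hexagonal 4, round 1.
The maximum is 4, held uniquely by hexagonal.

hexagonal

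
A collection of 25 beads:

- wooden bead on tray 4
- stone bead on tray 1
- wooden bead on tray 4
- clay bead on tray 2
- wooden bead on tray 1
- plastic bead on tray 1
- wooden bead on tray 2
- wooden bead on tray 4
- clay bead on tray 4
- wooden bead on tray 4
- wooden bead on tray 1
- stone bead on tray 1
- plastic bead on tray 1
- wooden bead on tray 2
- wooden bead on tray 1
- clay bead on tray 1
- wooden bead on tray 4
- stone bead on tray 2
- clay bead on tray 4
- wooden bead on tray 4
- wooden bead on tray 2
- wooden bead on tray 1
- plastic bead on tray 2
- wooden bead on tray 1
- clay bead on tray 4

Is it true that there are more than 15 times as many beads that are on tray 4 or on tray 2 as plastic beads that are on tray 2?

False

There are 15 beads on tray 4 or on tray 2.
There is 1 plastic bead on tray 2.
The claim requires 15 > 15 × 1 = 15, which does not hold.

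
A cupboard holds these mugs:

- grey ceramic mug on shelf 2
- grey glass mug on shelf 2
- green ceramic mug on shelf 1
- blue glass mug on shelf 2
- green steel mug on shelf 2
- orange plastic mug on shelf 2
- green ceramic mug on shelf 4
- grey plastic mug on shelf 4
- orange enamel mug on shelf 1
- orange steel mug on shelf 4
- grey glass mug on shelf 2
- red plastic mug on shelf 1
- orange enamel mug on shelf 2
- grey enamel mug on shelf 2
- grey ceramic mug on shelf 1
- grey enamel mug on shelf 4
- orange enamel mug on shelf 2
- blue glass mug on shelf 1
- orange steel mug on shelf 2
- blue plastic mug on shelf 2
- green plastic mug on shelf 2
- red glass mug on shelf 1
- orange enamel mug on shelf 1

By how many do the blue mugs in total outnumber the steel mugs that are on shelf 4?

blue mugs: 3.
steel mugs on shelf 4: 1.
3 − 1 = 2.

2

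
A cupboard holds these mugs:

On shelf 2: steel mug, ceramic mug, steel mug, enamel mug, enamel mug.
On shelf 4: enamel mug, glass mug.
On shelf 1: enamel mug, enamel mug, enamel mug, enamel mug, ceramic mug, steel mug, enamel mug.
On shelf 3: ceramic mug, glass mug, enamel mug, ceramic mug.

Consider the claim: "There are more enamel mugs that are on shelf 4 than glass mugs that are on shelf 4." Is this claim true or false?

|enamel mugs on shelf 4| = 1.
|glass mugs on shelf 4| = 1.
The claim requires 1 > 1, which does not hold.

False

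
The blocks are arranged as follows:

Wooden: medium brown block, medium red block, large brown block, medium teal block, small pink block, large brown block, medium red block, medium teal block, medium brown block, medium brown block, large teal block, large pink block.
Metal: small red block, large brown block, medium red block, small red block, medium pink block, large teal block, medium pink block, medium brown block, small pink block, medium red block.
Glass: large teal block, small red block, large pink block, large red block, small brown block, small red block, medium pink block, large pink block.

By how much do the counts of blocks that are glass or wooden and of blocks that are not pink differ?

2

blocks that are glass or wooden: 20. blocks that are not pink: 22.
|20 − 22| = 22 − 20 = 2.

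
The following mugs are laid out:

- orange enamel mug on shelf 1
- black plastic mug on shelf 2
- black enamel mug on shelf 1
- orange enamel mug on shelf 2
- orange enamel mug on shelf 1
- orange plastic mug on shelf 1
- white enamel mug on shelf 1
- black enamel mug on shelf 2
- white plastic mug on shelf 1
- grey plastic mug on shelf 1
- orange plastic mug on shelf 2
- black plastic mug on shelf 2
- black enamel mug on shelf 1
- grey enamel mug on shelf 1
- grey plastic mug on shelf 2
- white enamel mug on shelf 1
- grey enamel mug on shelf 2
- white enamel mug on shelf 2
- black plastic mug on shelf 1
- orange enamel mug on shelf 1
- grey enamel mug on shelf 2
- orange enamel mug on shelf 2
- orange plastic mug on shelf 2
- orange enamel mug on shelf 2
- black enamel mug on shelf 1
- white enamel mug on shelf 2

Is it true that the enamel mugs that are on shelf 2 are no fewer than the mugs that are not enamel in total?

False

enamel mugs on shelf 2: 8.
mugs that are not enamel: 9.
The claim requires 8 ≥ 9, which does not hold.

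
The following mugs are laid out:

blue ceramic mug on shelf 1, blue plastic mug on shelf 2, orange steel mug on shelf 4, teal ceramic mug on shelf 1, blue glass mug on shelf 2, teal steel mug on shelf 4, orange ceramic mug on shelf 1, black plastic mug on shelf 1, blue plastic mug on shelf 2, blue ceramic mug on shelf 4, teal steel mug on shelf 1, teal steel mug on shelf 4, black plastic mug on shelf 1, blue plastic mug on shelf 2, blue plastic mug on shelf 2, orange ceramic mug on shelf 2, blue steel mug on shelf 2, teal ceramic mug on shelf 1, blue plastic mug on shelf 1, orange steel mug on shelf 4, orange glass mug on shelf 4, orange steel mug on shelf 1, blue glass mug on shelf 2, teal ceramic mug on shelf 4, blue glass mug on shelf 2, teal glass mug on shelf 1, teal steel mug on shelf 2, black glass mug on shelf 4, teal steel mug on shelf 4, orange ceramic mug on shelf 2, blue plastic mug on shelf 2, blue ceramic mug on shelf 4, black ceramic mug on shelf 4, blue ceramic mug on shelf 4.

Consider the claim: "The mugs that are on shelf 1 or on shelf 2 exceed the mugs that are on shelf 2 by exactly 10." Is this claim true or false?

There are 22 mugs on shelf 1 or on shelf 2.
There are 12 mugs on shelf 2.
The claim requires 22 − 12 (= 10) to equal 10, which holds.

True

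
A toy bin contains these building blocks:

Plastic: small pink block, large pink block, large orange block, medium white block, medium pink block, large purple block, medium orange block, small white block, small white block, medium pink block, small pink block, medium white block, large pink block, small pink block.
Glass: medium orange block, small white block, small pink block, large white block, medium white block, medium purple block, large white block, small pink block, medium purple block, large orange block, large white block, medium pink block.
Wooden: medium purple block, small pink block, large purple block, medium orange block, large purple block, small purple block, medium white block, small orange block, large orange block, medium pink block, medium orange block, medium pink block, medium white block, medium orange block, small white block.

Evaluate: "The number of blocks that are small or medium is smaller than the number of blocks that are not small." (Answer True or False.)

False

There are 30 blocks that are small or medium.
There are 29 blocks that are not small.
The claim requires 30 < 29, which does not hold.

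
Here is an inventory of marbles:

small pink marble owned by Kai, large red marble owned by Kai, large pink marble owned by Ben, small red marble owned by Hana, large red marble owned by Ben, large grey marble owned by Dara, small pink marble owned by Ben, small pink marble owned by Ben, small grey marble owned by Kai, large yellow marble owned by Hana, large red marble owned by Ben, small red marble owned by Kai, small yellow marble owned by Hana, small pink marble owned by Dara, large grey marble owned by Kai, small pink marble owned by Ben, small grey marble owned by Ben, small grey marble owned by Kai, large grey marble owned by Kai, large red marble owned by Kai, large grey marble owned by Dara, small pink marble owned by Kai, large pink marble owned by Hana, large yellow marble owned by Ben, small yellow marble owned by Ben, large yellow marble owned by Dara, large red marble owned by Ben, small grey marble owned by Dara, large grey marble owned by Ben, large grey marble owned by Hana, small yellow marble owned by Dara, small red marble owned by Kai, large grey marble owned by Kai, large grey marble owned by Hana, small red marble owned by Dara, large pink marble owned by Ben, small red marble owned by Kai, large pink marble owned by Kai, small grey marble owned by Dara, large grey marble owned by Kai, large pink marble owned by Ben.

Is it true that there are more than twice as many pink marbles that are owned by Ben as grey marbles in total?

pink marbles owned by Ben: 6.
grey marbles: 14.
The claim requires 6 > 2 × 14 = 28, which does not hold.

False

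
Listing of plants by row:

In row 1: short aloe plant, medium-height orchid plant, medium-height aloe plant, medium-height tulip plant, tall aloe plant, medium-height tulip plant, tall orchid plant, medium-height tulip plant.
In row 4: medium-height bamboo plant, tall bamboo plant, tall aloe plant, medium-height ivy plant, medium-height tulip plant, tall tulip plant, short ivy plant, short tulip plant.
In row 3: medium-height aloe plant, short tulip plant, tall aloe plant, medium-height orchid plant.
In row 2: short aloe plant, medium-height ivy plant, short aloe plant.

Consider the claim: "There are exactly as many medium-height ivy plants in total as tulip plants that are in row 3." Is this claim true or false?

|medium-height ivy plants| = 2.
|tulip plants in row 3| = 1.
The claim requires 2 = 1, which does not hold.

False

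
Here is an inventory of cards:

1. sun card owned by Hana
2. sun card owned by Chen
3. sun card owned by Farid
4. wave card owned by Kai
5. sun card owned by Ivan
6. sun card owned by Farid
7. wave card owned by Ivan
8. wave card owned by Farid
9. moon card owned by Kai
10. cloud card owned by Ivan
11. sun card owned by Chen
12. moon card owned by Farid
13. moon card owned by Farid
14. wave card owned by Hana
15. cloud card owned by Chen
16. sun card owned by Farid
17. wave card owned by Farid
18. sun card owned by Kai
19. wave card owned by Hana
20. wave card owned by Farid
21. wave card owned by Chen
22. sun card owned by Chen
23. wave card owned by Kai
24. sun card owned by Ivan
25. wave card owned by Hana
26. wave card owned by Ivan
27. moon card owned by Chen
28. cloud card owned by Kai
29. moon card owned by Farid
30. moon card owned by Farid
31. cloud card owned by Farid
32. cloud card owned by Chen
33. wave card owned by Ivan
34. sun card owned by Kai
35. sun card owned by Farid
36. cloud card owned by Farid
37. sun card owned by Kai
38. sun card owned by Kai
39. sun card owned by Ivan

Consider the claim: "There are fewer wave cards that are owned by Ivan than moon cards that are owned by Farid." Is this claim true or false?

True

|wave cards owned by Ivan| = 3.
|moon cards owned by Farid| = 4.
The claim requires 3 < 4, which holds.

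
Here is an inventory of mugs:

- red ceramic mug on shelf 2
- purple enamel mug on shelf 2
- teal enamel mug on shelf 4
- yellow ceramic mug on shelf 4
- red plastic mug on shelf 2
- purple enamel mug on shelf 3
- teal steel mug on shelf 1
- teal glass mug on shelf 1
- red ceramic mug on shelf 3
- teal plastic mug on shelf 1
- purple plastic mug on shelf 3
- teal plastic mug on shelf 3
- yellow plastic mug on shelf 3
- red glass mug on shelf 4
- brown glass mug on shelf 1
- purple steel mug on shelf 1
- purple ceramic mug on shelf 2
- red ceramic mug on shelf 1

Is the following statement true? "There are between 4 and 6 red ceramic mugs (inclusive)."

False

There are 3 red ceramic mugs.
The claim requires 4 ≤ 3 ≤ 6, which does not hold.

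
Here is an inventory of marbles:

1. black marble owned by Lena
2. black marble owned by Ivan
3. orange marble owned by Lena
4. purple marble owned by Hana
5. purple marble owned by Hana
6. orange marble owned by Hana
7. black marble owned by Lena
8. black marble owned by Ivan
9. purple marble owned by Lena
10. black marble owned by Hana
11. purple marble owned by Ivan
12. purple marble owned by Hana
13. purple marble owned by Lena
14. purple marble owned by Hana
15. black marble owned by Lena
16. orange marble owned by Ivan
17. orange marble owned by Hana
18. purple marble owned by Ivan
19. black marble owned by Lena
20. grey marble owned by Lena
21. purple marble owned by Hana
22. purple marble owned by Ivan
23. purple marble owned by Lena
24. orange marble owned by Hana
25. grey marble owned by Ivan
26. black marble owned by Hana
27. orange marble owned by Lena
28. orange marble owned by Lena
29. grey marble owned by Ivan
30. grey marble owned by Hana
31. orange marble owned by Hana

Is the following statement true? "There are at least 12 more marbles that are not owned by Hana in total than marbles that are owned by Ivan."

|marbles that are not owned by Hana| = 19.
|marbles owned by Ivan| = 8.
The claim requires 19 − 8 = 11 ≥ 12, which does not hold.

False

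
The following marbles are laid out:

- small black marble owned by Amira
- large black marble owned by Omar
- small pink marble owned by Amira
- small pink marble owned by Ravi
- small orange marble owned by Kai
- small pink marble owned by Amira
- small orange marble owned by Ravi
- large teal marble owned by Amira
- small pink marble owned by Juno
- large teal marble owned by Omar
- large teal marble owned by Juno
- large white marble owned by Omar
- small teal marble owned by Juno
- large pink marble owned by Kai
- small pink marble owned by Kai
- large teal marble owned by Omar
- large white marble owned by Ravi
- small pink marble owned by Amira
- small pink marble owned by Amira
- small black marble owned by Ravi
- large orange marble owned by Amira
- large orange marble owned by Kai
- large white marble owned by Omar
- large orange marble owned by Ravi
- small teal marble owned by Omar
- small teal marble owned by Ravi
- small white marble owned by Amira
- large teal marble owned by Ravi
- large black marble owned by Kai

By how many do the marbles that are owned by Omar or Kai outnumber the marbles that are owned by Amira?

marbles owned by Omar or Kai: 11.
marbles owned by Amira: 8.
11 − 8 = 3.

3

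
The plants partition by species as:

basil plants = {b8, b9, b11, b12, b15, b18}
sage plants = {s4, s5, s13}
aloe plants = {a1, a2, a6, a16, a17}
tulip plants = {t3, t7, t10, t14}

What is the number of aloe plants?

5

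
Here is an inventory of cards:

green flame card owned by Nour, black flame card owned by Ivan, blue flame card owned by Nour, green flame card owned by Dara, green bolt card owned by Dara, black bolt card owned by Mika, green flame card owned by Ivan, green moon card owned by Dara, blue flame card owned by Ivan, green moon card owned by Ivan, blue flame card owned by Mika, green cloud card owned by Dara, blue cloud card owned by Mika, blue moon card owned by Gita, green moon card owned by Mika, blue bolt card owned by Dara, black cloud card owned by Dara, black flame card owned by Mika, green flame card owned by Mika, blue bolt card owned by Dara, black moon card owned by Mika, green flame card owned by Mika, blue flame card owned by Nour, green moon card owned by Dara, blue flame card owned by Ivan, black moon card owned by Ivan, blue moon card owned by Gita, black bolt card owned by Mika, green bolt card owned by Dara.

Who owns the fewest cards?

Gita

Counts by player: Dara→9, Mika→9, Ivan→6, Nour→3, Gita→2.
The minimum is 2, held uniquely by Gita.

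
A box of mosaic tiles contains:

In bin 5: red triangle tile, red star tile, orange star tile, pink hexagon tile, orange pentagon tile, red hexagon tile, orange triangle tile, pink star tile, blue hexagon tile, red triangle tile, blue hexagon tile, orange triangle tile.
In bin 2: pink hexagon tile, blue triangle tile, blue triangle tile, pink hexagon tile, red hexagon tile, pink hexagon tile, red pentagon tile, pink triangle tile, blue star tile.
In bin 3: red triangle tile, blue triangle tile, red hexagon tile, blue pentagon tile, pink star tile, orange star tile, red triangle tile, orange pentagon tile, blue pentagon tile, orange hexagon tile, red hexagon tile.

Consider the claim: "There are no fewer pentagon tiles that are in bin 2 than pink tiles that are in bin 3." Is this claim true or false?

|pentagon tiles in bin 2| = 1.
|pink tiles in bin 3| = 1.
The claim requires 1 ≥ 1, which holds.

True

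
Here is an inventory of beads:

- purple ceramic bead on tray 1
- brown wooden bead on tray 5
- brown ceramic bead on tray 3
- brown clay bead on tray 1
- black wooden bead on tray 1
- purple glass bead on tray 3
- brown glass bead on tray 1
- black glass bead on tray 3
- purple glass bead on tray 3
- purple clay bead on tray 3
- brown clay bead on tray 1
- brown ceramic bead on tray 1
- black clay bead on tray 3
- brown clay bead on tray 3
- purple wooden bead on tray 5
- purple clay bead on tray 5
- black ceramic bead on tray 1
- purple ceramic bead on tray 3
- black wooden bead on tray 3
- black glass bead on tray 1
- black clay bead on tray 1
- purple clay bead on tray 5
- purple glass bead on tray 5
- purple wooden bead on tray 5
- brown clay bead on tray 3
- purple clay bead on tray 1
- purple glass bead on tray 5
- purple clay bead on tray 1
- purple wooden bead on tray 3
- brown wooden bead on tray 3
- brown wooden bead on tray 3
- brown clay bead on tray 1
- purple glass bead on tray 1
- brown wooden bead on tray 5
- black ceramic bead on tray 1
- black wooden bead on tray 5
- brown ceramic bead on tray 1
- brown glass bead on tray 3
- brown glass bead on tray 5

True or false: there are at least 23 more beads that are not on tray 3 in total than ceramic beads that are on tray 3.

beads that are not on tray 3: 25.
ceramic beads on tray 3: 2.
The claim requires 25 − 2 = 23 ≥ 23, which holds.

True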